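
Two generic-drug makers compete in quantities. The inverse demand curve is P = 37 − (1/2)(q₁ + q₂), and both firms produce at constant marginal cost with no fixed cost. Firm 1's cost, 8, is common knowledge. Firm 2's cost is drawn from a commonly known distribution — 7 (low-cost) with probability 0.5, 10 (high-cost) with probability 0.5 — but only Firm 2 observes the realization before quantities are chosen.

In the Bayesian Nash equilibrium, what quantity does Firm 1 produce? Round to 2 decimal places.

Firm 2 with cost c maximizes (37 − (1/2)(q₁+q₂) − c)·q₂, giving q₂(c) = (37 − c − (1/2)q₁).
E[c₂] = 0.5·7 + 0.5·10 = 8.5
Firm 1's FOC against E[q₂] yields q₁ = (37 − 2·8 + E[c₂])/(3/2) = (37 − 16 + 8.5)/(3/2) = 19.6667.

19.67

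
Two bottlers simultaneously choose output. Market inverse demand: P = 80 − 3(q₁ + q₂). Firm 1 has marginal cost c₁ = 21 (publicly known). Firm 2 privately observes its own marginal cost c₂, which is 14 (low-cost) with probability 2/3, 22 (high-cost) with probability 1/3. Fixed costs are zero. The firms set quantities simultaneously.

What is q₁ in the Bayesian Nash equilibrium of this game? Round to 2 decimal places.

6.07

Firm 2 with cost c maximizes (80 − 3(q₁+q₂) − c)·q₂, giving q₂(c) = (80 − c − 3q₁)/6.
E[c₂] = 2/3·14 + 1/3·22 = 16.6667
Firm 1's FOC against E[q₂] yields q₁ = (80 − 2·21 + E[c₂])/9 = (80 − 42 + 16.6667)/9 = 6.07407.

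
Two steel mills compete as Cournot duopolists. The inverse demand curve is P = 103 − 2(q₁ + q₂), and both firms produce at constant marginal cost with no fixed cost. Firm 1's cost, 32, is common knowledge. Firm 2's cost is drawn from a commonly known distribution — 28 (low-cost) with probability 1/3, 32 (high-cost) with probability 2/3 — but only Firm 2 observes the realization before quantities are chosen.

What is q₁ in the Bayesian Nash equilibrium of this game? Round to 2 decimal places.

11.61

Each type of Firm 2 best-responds to q₁; Firm 1 best-responds to the expected q₂ over Firm 2's types.
Firm 2 with cost c maximizes (103 − 2(q₁+q₂) − c)·q₂, giving q₂(c) = (103 − c − 2q₁)/4.
E[c₂] = 1/3·28 + 2/3·32 = 30.6667
Firm 1's FOC against E[q₂] yields q₁ = (103 − 2·32 + E[c₂])/6 = (103 − 64 + 30.6667)/6 = 11.6111.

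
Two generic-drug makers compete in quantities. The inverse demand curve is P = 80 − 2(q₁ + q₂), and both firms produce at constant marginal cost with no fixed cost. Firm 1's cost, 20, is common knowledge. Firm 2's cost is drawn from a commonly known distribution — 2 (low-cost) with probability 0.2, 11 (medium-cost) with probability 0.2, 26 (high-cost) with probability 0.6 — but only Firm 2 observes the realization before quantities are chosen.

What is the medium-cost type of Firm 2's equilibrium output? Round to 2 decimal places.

12.40

Type-c best response for Firm 2: q₂(c) = (80 − c)/4 − q₁/2.
Firm 1 maximizes expected profit; its first-order condition is 80 − 4q₁ − 2E[q₂] − 20 = 0.
Substituting E[q₂] and solving: E[c₂] = 18.2, so q₁ = (80 − 2·20 + 18.2)/6 = 9.7.
q₂(medium-cost) = (80 − 11 − 2·9.7)/4 = 12.4.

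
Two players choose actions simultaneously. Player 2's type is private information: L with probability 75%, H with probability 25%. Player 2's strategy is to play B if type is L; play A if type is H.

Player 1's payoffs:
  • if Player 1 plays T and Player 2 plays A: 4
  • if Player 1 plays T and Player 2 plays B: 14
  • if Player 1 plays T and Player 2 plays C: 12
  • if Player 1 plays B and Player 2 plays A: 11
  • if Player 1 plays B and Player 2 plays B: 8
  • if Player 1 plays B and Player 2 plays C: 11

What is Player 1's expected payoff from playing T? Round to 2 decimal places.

Take the expectation over Player 2's type, weighting each type's action by its prior probability.
E[T] = 0.75·14 + 0.25·4 = 10.5 + 1 = 11.5

11.50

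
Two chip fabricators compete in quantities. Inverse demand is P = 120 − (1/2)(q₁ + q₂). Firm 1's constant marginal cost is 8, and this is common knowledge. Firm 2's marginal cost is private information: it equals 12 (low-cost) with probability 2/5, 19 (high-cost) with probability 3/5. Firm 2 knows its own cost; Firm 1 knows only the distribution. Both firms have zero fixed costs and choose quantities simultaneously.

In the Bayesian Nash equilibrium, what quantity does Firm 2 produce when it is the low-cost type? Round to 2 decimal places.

Type-c best response for Firm 2: q₂(c) = (120 − c) − q₁/2.
Firm 1 maximizes expected profit; its first-order condition is 120 − q₁ − (1/2)E[q₂] − 8 = 0.
Substituting E[q₂] and solving: E[c₂] = 16.2, so q₁ = (120 − 2·8 + 16.2)/(3/2) = 80.1333.
q₂(low-cost) = (120 − 12 − (1/2)·80.1333) = 67.9333.

67.93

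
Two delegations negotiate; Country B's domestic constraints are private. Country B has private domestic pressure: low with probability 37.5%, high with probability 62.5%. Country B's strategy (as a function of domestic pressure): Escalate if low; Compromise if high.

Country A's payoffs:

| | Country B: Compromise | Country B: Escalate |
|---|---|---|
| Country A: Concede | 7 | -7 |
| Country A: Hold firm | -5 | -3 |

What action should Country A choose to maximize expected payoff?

Concede

E[Concede] = 0.375·(-7) + 0.625·(7) = 1.75
E[Hold firm] = 0.375·(-3) + 0.625·(-5) = -4.25
Best response: Concede (1.75 is the largest).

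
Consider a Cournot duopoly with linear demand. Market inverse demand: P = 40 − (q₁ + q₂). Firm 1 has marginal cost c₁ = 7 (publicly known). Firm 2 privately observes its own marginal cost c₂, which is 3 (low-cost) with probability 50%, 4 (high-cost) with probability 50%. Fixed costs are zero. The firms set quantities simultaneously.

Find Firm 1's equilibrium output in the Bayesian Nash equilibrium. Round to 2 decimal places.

9.83

Firm 2 with cost c maximizes (40 − (q₁+q₂) − c)·q₂, giving q₂(c) = (40 − c − q₁)/2.
E[c₂] = 0.5·3 + 0.5·4 = 3.5
Firm 1's FOC against E[q₂] yields q₁ = (40 − 2·7 + E[c₂])/3 = (40 − 14 + 3.5)/3 = 9.83333.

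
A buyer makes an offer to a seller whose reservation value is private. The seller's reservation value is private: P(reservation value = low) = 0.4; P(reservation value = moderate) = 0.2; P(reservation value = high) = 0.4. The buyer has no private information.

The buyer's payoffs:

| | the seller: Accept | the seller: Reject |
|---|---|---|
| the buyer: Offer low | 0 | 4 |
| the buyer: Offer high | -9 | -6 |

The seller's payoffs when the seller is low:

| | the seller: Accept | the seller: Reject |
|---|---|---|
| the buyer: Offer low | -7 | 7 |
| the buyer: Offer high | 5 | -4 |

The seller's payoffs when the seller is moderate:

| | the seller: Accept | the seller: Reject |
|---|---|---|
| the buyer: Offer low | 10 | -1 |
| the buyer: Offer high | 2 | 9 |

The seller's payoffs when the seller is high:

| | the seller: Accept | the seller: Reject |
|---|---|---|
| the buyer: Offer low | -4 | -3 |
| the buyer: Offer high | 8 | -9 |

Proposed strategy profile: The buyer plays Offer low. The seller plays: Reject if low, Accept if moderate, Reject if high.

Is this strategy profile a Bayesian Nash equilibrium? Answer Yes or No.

The buyer plays Offer low: E[Offer low] = 0.4·(4) + 0.2·(0) + 0.4·(4) = 3.2; E[Offer high] = -6.6. Best-responding. ✓
The seller (reservation value low), facing Offer low: Accept gives -7, Reject gives 7. Proposed Reject is best. ✓
The seller (reservation value moderate), facing Offer low: Accept gives 10, Reject gives -1. Proposed Accept is best. ✓
The seller (reservation value high), facing Offer low: Accept gives -4, Reject gives -3. Proposed Reject is best. ✓

Yes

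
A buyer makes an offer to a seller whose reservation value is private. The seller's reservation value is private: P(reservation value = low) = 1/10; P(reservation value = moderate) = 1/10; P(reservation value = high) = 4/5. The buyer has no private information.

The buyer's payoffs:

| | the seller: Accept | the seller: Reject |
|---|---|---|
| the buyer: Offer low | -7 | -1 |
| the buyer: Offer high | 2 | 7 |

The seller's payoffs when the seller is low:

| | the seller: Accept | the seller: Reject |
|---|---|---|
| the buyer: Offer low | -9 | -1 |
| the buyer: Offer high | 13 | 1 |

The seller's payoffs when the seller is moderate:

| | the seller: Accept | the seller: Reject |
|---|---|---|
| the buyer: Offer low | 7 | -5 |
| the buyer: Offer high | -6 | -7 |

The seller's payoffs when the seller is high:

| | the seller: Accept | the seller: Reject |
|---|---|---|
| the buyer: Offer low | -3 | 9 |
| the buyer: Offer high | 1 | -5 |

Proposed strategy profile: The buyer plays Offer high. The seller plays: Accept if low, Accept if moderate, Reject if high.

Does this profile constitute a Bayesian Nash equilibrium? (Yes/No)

No

The buyer plays Offer high: E[Offer high] = 1/10·(2) + 1/10·(2) + 4/5·(7) = 6; E[Offer low] = -11/5. Best-responding. ✓
The seller (reservation value low), facing Offer high: Accept gives 13, Reject gives 1. Proposed Accept is best. ✓
The seller (reservation value moderate), facing Offer high: Accept gives -6, Reject gives -7. Proposed Accept is best. ✓
The seller (reservation value high), facing Offer high: Accept gives 1, Reject gives -5. Proposed Reject is not best — profitable deviation exists. ✗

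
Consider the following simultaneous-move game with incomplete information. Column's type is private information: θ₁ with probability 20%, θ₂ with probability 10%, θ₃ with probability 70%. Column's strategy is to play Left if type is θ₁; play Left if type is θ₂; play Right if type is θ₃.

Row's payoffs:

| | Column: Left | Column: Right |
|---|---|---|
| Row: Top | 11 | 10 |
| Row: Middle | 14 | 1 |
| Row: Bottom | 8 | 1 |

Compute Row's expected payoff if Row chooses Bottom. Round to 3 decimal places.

Take the expectation over Column's type, weighting each type's action by its prior probability.
E[Bottom] = 0.2·8 + 0.1·8 + 0.7·1 = 1.6 + 0.8 + 0.7 = 3.1

3.100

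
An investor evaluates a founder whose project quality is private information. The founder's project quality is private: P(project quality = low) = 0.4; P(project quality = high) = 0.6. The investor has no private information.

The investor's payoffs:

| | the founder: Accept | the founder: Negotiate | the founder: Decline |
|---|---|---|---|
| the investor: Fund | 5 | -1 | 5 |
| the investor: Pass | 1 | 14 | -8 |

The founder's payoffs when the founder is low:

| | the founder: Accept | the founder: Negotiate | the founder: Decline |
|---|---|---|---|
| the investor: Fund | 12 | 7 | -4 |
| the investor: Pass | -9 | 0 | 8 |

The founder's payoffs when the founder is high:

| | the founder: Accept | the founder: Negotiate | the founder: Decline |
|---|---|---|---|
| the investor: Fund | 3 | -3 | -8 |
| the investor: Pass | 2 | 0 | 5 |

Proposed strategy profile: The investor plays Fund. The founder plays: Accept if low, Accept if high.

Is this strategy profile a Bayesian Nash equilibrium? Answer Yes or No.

A profile is a BNE iff every type of every player is best-responding given beliefs about the other side.
The investor plays Fund: E[Fund] = 0.4·(5) + 0.6·(5) = 5; E[Pass] = 1. Best-responding. ✓
The founder (project quality low), facing Fund: Accept gives 12, Negotiate gives 7, Decline gives -4. Proposed Accept is best. ✓
The founder (project quality high), facing Fund: Accept gives 3, Negotiate gives -3, Decline gives -8. Proposed Accept is best. ✓

Yes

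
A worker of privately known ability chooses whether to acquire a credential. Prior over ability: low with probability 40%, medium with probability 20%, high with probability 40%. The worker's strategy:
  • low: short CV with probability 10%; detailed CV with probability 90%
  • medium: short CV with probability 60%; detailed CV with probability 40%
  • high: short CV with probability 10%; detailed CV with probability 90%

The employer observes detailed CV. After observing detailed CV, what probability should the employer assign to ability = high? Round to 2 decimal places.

0.45

Apply Bayes' rule using the sender's strategy as the likelihood.
P(detailed CV) = 0.4·0.9 + 0.2·0.4 + 0.4·0.9 = 0.8
P(high | detailed CV) = (0.4·0.9) / 0.8 = 0.36 / 0.8 = 0.45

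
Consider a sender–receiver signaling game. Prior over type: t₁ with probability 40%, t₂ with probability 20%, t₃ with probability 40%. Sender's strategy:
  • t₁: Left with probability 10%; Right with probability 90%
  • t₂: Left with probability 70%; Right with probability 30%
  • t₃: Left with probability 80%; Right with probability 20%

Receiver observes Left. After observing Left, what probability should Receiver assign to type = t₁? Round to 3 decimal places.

0.080

P(Left) = 0.4·0.1 + 0.2·0.7 + 0.4·0.8 = 0.5
P(t₁ | Left) = (0.4·0.1) / 0.5 = 0.04 / 0.5 = 0.08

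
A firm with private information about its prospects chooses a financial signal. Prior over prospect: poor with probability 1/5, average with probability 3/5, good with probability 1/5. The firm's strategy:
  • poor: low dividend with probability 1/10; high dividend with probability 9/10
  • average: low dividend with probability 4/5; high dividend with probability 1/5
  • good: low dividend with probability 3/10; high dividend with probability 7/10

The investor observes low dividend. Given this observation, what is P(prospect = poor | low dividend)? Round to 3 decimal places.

P(low dividend) = (1/5)·(1/10) + (3/5)·(4/5) + (1/5)·(3/10) = 14/25
P(poor | low dividend) = ((1/5)·(1/10)) / (14/25) = (1/50) / (14/25) = 1/28

0.036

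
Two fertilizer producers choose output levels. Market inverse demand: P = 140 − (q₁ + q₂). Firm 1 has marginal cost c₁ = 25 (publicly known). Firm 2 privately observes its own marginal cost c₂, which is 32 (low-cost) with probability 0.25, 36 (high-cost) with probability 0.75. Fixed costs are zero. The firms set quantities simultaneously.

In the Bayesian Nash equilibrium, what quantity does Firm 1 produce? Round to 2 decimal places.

Firm 2 with cost c maximizes (140 − (q₁+q₂) − c)·q₂, giving q₂(c) = (140 − c − q₁)/2.
E[c₂] = 0.25·32 + 0.75·36 = 35
Firm 1's FOC against E[q₂] yields q₁ = (140 − 2·25 + E[c₂])/3 = (140 − 50 + 35)/3 = 41.6667.

41.67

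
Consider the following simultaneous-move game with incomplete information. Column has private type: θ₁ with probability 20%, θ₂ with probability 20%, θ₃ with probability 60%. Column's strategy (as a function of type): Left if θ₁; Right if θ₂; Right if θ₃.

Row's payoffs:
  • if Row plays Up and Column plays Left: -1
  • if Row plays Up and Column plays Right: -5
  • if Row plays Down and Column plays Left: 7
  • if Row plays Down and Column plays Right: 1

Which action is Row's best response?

Down

E[Up] = 0.2·(-1) + 0.2·(-5) + 0.6·(-5) = -4.2
E[Down] = 0.2·(7) + 0.2·(1) + 0.6·(1) = 2.2
Best response: Down (2.2 is the largest).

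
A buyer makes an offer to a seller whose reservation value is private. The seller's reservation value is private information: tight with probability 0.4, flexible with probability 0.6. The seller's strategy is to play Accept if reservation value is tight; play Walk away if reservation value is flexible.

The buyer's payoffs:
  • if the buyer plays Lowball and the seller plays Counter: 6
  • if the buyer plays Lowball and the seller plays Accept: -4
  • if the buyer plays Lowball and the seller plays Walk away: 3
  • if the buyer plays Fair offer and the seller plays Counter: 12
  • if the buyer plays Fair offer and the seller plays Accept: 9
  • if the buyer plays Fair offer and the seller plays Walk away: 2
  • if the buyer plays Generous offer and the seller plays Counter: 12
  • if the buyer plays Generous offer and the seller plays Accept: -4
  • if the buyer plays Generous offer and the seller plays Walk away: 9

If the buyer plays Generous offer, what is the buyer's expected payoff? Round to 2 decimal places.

3.80

E[Generous offer] = 0.4·(-4) + 0.6·9 = (-1.6) + 5.4 = 3.8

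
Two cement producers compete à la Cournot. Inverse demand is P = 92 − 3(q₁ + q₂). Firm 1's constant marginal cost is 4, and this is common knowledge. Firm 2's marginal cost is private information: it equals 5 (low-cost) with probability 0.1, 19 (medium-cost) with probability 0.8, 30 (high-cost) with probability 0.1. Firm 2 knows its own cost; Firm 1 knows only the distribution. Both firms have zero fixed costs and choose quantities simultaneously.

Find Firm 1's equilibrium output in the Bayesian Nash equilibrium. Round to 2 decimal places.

11.41

Type-c best response for Firm 2: q₂(c) = (92 − c)/6 − q₁/2.
Firm 1 maximizes expected profit; its first-order condition is 92 − 6q₁ − 3E[q₂] − 4 = 0.
Substituting E[q₂] and solving: E[c₂] = 18.7, so q₁ = (92 − 2·4 + 18.7)/9 = 11.4111.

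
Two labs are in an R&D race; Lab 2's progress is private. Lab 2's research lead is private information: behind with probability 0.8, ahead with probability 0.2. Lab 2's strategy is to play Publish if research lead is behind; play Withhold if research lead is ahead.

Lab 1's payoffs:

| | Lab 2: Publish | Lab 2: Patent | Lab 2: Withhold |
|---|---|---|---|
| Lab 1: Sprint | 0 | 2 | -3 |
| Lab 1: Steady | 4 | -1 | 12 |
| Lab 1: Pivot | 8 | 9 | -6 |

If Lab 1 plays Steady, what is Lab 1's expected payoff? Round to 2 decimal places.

Take the expectation over Lab 2's research lead, weighting each type's action by its prior probability.
E[Steady] = 0.8·4 + 0.2·12 = 3.2 + 2.4 = 5.6

5.60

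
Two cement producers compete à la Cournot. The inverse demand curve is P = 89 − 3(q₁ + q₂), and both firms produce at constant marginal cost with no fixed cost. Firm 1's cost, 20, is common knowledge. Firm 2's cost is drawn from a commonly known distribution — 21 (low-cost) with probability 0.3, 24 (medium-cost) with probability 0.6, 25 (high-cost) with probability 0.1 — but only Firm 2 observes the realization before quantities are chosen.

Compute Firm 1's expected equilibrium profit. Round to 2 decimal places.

193.07

Each type of Firm 2 best-responds to q₁; Firm 1 best-responds to the expected q₂ over Firm 2's types.
Firm 2 with cost c maximizes (89 − 3(q₁+q₂) − c)·q₂, giving q₂(c) = (89 − c − 3q₁)/6.
E[c₂] = 0.3·21 + 0.6·24 + 0.1·25 = 23.2
Firm 1's FOC against E[q₂] yields q₁ = (89 − 2·20 + E[c₂])/9 = (89 − 40 + 23.2)/9 = 8.02222.
E[P] = 89 − 3·(q₁ + E[q₂]) = 44.0667; Firm 1's expected profit = (E[P] − 20)·q₁ = (44.0667 − 20)·8.02222 = 193.068.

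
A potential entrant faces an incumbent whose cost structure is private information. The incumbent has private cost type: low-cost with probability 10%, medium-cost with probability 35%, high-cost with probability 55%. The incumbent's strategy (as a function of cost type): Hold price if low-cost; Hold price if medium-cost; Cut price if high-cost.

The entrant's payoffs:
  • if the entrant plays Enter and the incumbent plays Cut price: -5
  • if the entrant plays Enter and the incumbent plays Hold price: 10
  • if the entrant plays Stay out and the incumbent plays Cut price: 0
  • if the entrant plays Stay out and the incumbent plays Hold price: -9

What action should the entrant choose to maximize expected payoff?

E[Enter] = 0.1·(10) + 0.35·(10) + 0.55·(-5) = 1.75
E[Stay out] = 0.1·(-9) + 0.35·(-9) + 0.55·(0) = -4.05
Best response: Enter (1.75 is the largest).

Enter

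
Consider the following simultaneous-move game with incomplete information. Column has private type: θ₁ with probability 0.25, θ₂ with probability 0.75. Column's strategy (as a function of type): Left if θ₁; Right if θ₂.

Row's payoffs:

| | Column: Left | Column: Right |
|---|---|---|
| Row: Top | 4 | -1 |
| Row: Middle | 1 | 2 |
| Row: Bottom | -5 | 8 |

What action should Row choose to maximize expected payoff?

Bottom

E[Top] = 0.25·(4) + 0.75·(-1) = 0.25
E[Middle] = 0.25·(1) + 0.75·(2) = 1.75
E[Bottom] = 0.25·(-5) + 0.75·(8) = 4.75
Best response: Bottom (4.75 is the largest).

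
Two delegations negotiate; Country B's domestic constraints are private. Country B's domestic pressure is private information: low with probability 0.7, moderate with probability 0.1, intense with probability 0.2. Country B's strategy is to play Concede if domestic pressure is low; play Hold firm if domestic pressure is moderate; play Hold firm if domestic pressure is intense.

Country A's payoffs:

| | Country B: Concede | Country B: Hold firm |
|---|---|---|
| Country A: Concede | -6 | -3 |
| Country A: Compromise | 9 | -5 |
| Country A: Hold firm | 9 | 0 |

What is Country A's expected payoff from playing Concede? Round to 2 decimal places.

E[Concede] = 0.7·(-6) + 0.1·(-3) + 0.2·(-3) = (-4.2) + (-0.3) + (-0.6) = -5.1

-5.10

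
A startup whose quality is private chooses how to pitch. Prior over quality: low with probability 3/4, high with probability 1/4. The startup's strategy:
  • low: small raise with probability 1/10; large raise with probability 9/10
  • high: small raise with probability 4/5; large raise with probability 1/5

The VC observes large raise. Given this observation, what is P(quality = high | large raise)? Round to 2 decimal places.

P(large raise) = (3/4)·(9/10) + (1/4)·(1/5) = 29/40
P(high | large raise) = ((1/4)·(1/5)) / (29/40) = (1/20) / (29/40) = 2/29

0.07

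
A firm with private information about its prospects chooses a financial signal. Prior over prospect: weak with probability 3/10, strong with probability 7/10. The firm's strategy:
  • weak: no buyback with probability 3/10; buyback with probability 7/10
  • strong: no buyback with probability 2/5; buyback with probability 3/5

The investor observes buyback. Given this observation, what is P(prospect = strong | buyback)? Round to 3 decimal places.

0.667

P(buyback) = (3/10)·(7/10) + (7/10)·(3/5) = 63/100
P(strong | buyback) = ((7/10)·(3/5)) / (63/100) = (21/50) / (63/100) = 2/3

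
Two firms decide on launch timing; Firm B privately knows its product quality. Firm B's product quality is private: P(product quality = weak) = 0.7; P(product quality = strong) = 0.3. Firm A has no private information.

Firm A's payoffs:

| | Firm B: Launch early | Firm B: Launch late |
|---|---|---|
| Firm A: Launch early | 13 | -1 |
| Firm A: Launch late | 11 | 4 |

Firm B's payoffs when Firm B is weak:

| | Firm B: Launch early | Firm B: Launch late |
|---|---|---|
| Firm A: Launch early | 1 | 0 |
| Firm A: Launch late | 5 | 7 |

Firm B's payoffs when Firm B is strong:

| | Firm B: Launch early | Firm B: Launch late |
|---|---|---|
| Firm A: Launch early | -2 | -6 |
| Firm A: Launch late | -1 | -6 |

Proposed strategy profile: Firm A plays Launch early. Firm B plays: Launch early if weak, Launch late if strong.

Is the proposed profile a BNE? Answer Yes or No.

No

A profile is a BNE iff every type of every player is best-responding given beliefs about the other side.
Firm A plays Launch early: E[Launch early] = 0.7·(13) + 0.3·(-1) = 8.8; E[Launch late] = 8.9. Not best-responding. ✗
Firm B (product quality weak), facing Launch early: Launch early gives 1, Launch late gives 0. Proposed Launch early is best. ✓
Firm B (product quality strong), facing Launch early: Launch early gives -2, Launch late gives -6. Proposed Launch late is not best — profitable deviation exists. ✗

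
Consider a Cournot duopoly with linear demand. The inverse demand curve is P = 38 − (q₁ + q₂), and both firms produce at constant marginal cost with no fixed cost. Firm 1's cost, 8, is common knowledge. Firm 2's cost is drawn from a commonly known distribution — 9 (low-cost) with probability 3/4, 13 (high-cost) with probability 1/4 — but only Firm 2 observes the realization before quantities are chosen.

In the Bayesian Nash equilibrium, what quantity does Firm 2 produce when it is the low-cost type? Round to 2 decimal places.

Type-c best response for Firm 2: q₂(c) = (38 − c)/2 − q₁/2.
Firm 1 maximizes expected profit; its first-order condition is 38 − 2q₁ − E[q₂] − 8 = 0.
Substituting E[q₂] and solving: E[c₂] = 10, so q₁ = (38 − 2·8 + 10)/3 = 10.6667.
q₂(low-cost) = (38 − 9 − 10.6667)/2 = 9.16667.

9.17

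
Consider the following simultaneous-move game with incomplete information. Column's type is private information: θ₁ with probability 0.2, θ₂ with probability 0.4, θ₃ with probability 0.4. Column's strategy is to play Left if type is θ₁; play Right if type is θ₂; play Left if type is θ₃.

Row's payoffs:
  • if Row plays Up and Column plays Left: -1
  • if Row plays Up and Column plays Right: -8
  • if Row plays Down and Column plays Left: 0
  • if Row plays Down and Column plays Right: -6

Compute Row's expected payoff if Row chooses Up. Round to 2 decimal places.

-3.80

E[Up] = 0.2·(-1) + 0.4·(-8) + 0.4·(-1) = (-0.2) + (-3.2) + (-0.4) = -3.8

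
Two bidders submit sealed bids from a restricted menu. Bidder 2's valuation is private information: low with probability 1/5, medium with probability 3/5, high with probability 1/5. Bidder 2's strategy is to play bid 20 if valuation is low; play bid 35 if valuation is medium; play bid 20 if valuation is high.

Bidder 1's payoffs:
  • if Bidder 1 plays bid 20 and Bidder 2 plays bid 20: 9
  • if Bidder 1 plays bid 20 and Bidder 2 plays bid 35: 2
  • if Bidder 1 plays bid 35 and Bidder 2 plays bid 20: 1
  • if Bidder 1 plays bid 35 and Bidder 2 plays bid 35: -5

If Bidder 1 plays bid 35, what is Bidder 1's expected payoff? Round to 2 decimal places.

-2.60

E[bid 35] = 1/5·1 + 3/5·(-5) + 1/5·1 = 1/5 + (-3) + 1/5 = -13/5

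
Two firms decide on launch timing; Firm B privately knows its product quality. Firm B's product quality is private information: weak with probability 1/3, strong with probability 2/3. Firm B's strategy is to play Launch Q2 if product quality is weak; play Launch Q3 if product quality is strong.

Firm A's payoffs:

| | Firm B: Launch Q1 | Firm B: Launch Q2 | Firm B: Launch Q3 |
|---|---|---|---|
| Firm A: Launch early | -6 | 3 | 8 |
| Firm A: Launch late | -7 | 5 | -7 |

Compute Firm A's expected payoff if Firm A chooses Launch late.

-3

E[Launch late] = 1/3·5 + 2/3·(-7) = 5/3 + (-14/3) = -3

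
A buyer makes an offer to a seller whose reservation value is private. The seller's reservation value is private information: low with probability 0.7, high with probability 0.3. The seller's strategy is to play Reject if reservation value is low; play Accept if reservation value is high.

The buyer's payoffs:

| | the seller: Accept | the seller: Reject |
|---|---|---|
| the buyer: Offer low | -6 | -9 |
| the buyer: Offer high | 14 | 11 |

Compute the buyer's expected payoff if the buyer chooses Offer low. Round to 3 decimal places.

-8.100

Take the expectation over the seller's reservation value, weighting each type's action by its prior probability.
E[Offer low] = 0.7·(-9) + 0.3·(-6) = (-6.3) + (-1.8) = -8.1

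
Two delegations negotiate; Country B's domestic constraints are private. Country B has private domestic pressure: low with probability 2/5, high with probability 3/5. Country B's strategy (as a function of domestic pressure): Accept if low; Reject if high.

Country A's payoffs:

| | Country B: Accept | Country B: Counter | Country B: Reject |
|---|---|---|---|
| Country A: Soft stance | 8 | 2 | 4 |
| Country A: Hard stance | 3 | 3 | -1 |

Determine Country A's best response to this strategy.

Compute Country A's expected payoff for each action, taking the expectation over Country B's type.
E[Soft stance] = 2/5·(8) + 3/5·(4) = 28/5
E[Hard stance] = 2/5·(3) + 3/5·(-1) = 3/5
Best response: Soft stance (28/5 is the largest).

Soft stance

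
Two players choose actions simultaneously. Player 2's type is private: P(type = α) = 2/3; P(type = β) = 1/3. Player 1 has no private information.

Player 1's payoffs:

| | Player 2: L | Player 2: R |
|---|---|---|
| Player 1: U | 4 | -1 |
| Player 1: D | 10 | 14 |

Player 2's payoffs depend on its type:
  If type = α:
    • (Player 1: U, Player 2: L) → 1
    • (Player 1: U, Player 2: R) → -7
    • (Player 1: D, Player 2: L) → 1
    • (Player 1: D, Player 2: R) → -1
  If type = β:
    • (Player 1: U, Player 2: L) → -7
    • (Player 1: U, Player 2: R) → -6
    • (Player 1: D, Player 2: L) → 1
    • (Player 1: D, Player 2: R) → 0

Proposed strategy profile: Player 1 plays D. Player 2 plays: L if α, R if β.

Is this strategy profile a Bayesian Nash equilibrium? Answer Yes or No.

No

A profile is a BNE iff every type of every player is best-responding given beliefs about the other side.
Player 1 plays D: E[D] = 2/3·(10) + 1/3·(14) = 34/3; E[U] = 7/3. Best-responding. ✓
Player 2 (type α), facing D: L gives 1, R gives -1. Proposed L is best. ✓
Player 2 (type β), facing D: L gives 1, R gives 0. Proposed R is not best — profitable deviation exists. ✗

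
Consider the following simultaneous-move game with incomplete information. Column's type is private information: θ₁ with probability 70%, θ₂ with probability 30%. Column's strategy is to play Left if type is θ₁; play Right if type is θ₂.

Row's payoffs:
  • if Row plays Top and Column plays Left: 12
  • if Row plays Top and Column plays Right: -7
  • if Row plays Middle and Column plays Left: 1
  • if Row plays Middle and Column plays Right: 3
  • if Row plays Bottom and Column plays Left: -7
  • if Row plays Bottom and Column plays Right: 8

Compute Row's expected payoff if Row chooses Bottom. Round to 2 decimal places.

-2.50

E[Bottom] = 0.7·(-7) + 0.3·8 = (-4.9) + 2.4 = -2.5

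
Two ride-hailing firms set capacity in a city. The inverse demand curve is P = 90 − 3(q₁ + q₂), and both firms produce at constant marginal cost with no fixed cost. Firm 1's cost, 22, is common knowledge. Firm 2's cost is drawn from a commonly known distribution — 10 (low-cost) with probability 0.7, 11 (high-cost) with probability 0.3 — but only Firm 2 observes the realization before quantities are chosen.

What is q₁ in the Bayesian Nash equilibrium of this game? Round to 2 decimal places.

Firm 2 with cost c maximizes (90 − 3(q₁+q₂) − c)·q₂, giving q₂(c) = (90 − c − 3q₁)/6.
E[c₂] = 0.7·10 + 0.3·11 = 10.3
Firm 1's FOC against E[q₂] yields q₁ = (90 − 2·22 + E[c₂])/9 = (90 − 44 + 10.3)/9 = 6.25556.

6.26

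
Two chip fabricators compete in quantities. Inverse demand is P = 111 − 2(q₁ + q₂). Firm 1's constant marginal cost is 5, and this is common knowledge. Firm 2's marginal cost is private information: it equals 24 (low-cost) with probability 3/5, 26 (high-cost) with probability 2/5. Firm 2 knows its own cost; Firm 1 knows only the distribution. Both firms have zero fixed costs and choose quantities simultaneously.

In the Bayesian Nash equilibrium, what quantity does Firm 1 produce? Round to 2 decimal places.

20.97

Firm 2 with cost c maximizes (111 − 2(q₁+q₂) − c)·q₂, giving q₂(c) = (111 − c − 2q₁)/4.
E[c₂] = 3/5·24 + 2/5·26 = 24.8
Firm 1's FOC against E[q₂] yields q₁ = (111 − 2·5 + E[c₂])/6 = (111 − 10 + 24.8)/6 = 20.9667.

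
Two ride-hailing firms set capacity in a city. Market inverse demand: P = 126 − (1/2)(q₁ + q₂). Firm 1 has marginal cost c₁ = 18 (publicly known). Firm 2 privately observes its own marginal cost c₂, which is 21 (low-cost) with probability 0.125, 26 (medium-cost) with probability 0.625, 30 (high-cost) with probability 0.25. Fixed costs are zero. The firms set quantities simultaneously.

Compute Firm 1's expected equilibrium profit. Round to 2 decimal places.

3009.59

Type-c best response for Firm 2: q₂(c) = (126 − c) − q₁/2.
Firm 1 maximizes expected profit; its first-order condition is 126 − q₁ − (1/2)E[q₂] − 18 = 0.
Substituting E[q₂] and solving: E[c₂] = 26.375, so q₁ = (126 − 2·18 + 26.375)/(3/2) = 77.5833.
E[P] = 126 − (1/2)·(q₁ + E[q₂]) = 56.7917; Firm 1's expected profit = (E[P] − 18)·q₁ = (56.7917 − 18)·77.5833 = 3009.59.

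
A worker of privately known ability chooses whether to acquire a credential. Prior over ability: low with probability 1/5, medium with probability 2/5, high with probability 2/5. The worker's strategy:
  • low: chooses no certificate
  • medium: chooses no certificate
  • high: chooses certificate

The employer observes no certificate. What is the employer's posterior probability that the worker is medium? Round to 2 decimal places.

P(no certificate) = (1/5)·1 + (2/5)·1 + (2/5)·0 = 3/5
P(medium | no certificate) = ((2/5)·1) / (3/5) = (2/5) / (3/5) = 2/3

0.67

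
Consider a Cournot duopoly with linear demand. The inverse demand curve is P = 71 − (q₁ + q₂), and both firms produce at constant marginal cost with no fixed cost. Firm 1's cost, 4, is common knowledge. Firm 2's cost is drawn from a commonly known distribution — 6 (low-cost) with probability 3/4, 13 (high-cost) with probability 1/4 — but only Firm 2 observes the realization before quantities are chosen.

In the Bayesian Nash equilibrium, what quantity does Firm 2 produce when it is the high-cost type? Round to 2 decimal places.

17.21

Type-c best response for Firm 2: q₂(c) = (71 − c)/2 − q₁/2.
Firm 1 maximizes expected profit; its first-order condition is 71 − 2q₁ − E[q₂] − 4 = 0.
Substituting E[q₂] and solving: E[c₂] = 7.75, so q₁ = (71 − 2·4 + 7.75)/3 = 23.5833.
q₂(high-cost) = (71 − 13 − 23.5833)/2 = 17.2083.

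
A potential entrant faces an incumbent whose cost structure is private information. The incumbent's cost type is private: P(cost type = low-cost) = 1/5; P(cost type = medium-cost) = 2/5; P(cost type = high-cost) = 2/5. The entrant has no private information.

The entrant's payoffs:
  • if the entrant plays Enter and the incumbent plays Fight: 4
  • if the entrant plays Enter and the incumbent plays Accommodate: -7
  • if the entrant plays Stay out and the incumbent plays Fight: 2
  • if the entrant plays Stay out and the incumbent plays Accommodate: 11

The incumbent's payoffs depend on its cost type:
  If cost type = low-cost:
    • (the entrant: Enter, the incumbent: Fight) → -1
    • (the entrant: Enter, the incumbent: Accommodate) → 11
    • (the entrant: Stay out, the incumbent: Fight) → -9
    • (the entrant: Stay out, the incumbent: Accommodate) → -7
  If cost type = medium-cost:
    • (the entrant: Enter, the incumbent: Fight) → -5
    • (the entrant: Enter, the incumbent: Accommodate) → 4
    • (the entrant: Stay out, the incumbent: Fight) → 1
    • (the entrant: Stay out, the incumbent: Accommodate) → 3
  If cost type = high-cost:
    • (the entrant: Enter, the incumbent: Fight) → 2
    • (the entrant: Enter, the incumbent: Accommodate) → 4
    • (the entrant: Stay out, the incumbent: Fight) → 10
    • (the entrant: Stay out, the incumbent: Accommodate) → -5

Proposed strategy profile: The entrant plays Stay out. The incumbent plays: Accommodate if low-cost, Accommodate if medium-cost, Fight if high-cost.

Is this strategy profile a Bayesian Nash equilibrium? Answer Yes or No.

The entrant plays Stay out: E[Stay out] = 1/5·(11) + 2/5·(11) + 2/5·(2) = 37/5; E[Enter] = -13/5. Best-responding. ✓
The incumbent (cost type low-cost), facing Stay out: Fight gives -9, Accommodate gives -7. Proposed Accommodate is best. ✓
The incumbent (cost type medium-cost), facing Stay out: Fight gives 1, Accommodate gives 3. Proposed Accommodate is best. ✓
The incumbent (cost type high-cost), facing Stay out: Fight gives 10, Accommodate gives -5. Proposed Fight is best. ✓

Yes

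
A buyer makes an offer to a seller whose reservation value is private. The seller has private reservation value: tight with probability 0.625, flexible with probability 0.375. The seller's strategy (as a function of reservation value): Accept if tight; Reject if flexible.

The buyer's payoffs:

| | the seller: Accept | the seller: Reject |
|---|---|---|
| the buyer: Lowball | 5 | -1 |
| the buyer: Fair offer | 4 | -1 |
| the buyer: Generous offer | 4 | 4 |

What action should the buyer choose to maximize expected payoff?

Generous offer

E[Lowball] = 0.625·(5) + 0.375·(-1) = 2.75
E[Fair offer] = 0.625·(4) + 0.375·(-1) = 2.125
E[Generous offer] = 0.625·(4) + 0.375·(4) = 4
Best response: Generous offer (4 is the largest).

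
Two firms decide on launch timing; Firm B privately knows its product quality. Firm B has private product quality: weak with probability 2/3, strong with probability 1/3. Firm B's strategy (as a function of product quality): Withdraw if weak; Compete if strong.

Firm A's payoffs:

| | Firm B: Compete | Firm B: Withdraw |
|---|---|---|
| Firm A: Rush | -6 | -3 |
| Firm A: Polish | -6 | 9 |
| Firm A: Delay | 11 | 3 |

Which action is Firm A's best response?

Delay

E[Rush] = 2/3·(-3) + 1/3·(-6) = -4
E[Polish] = 2/3·(9) + 1/3·(-6) = 4
E[Delay] = 2/3·(3) + 1/3·(11) = 17/3
Best response: Delay (17/3 is the largest).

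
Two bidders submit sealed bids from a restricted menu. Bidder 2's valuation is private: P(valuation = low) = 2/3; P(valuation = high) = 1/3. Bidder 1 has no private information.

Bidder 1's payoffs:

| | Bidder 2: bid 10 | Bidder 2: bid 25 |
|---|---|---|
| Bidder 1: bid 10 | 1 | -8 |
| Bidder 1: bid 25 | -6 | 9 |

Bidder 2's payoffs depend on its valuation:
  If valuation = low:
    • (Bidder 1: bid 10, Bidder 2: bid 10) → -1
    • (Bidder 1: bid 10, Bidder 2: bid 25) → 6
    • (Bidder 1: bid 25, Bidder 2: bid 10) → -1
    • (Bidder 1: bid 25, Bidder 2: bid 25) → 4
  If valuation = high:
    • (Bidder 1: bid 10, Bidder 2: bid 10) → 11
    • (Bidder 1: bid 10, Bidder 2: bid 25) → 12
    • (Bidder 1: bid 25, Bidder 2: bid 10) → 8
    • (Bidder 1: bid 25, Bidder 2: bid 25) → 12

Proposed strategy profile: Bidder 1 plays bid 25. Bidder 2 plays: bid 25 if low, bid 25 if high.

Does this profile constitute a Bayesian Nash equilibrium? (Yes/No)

Yes

A profile is a BNE iff every type of every player is best-responding given beliefs about the other side.
Bidder 1 plays bid 25: E[bid 25] = 2/3·(9) + 1/3·(9) = 9; E[bid 10] = -8. Best-responding. ✓
Bidder 2 (valuation low), facing bid 25: bid 10 gives -1, bid 25 gives 4. Proposed bid 25 is best. ✓
Bidder 2 (valuation high), facing bid 25: bid 10 gives 8, bid 25 gives 12. Proposed bid 25 is best. ✓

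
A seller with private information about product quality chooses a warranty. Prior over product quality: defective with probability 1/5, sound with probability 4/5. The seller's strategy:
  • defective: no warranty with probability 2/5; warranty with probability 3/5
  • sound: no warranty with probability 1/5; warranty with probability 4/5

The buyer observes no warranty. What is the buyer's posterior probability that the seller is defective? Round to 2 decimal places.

0.33

P(no warranty) = (1/5)·(2/5) + (4/5)·(1/5) = 6/25
P(defective | no warranty) = ((1/5)·(2/5)) / (6/25) = (2/25) / (6/25) = 1/3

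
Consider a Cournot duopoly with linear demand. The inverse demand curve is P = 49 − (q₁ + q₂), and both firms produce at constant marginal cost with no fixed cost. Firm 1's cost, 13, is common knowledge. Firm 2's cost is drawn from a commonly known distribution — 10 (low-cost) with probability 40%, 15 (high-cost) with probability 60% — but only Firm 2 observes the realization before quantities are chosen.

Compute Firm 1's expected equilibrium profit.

144

Firm 2 with cost c maximizes (49 − (q₁+q₂) − c)·q₂, giving q₂(c) = (49 − c − q₁)/2.
E[c₂] = 0.4·10 + 0.6·15 = 13
Firm 1's FOC against E[q₂] yields q₁ = (49 − 2·13 + E[c₂])/3 = (49 − 26 + 13)/3 = 12.
E[P] = 49 − (q₁ + E[q₂]) = 25; Firm 1's expected profit = (E[P] − 13)·q₁ = (25 − 13)·12 = 144.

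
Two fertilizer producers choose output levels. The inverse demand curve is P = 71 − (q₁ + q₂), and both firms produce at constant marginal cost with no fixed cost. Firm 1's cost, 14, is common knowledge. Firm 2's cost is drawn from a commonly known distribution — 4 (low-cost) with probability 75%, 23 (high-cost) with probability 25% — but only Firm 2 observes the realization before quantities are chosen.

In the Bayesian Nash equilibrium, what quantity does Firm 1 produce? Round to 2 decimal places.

17.25

Firm 2 with cost c maximizes (71 − (q₁+q₂) − c)·q₂, giving q₂(c) = (71 − c − q₁)/2.
E[c₂] = 0.75·4 + 0.25·23 = 8.75
Firm 1's FOC against E[q₂] yields q₁ = (71 − 2·14 + E[c₂])/3 = (71 − 28 + 8.75)/3 = 17.25.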